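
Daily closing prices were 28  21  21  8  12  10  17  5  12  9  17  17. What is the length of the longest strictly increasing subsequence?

Let dp[i] be the length of the longest such subsequence ending at index i:
i:      1  2  3  4  5  6  7  8  9 10 11 12
a[i]:  28 21 21  8 12 10 17  5 12  9 17 17
dp:     1  1  1  1  2  2  3  1  3  2  4  4
Maximum dp value is 4.

4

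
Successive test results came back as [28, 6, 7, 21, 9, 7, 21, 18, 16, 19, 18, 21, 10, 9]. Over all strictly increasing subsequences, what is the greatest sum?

Let S[i] be the best sum of a strictly increasing subsequence ending at i:
i:      1  2  3  4  5  6  7  8  9 10 11 12 13 14
a[i]:  28  6  7 21  9  7 21 18 16 19 18 21 10  9
S:     28  6 13 34 22 13 43 40 38 59 56 80 32 22
Maximum is 80 (e.g. 6 + 7 + 9 + 18 + 19 + 21).

80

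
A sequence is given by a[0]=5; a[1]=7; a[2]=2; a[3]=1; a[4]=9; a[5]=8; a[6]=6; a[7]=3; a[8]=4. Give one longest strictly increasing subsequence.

5, 7, 9

Patience tails give the LIS length; then backtrack through the dp parents:
5 → extends → [5]
7 → extends → [5, 7]
2 → replaces 5 → [2, 7]
1 → replaces 2 → [1, 7]
9 → extends → [1, 7, 9]
8 → replaces 9 → [1, 7, 8]
6 → replaces 7 → [1, 6, 8]
3 → replaces 6 → [1, 3, 8]
4 → replaces 8 → [1, 3, 4]
Length 3; one witness is 5, 7, 9.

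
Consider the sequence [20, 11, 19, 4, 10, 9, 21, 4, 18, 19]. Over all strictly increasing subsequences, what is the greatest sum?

51

Let S[i] be the best sum of a strictly increasing subsequence ending at i:
i:      1  2  3  4  5  6  7  8  9 10
a[i]:  20 11 19  4 10  9 21  4 18 19
S:     20 11 30  4 14 13 51  4 32 51
Maximum is 51 (e.g. 11 + 19 + 21).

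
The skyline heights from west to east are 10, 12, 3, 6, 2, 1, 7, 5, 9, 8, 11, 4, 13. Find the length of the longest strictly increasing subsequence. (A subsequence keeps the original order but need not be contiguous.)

6

Track the smallest tail for each achievable length (strict):
10 → extends → [10]
12 → extends → [10, 12]
3 → replaces 10 → [3, 12]
6 → replaces 12 → [3, 6]
2 → replaces 3 → [2, 6]
1 → replaces 2 → [1, 6]
7 → extends → [1, 6, 7]
5 → replaces 6 → [1, 5, 7]
9 → extends → [1, 5, 7, 9]
8 → replaces 9 → [1, 5, 7, 8]
11 → extends → [1, 5, 7, 8, 11]
4 → replaces 5 → [1, 4, 7, 8, 11]
13 → extends → [1, 4, 7, 8, 11, 13]
Six tails, so the longest strictly increasing subsequence has length 6 (e.g. 3, 6, 7, 9, 11, 13).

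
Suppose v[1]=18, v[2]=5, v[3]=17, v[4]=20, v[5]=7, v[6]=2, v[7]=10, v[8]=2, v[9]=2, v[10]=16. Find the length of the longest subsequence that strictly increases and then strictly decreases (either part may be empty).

inc[i] = longest strictly increasing subsequence ending at i; dec[i] = longest strictly decreasing subsequence starting at i:
i:      1  2  3  4  5  6  7  8  9 10
v[i]:  18  5 17 20  7  2 10  2  2 16
inc:    1  1  2  3  2  1  3  1  1  4
dec:    4  2  3  3  2  1  2  1  1  1
Best peak at i=4 (value 20): inc=3, dec=3, length 3+3−1 = 5.

5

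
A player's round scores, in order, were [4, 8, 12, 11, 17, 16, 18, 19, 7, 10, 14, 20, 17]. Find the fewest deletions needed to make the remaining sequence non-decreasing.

6

Fewest deletions = n − (longest non-decreasing subsequence).
Patience tails:
4 → extends → [4]
8 → extends → [4, 8]
12 → extends → [4, 8, 12]
11 → replaces 12 → [4, 8, 11]
17 → extends → [4, 8, 11, 17]
16 → replaces 17 → [4, 8, 11, 16]
18 → extends → [4, 8, 11, 16, 18]
19 → extends → [4, 8, 11, 16, 18, 19]
7 → replaces 8 → [4, 7, 11, 16, 18, 19]
10 → replaces 11 → [4, 7, 10, 16, 18, 19]
14 → replaces 16 → [4, 7, 10, 14, 18, 19]
20 → extends → [4, 7, 10, 14, 18, 19, 20]
17 → replaces 18 → [4, 7, 10, 14, 17, 19, 20]
Longest non-decreasing subsequence has length 7, so deletions = 13 − 7 = 6.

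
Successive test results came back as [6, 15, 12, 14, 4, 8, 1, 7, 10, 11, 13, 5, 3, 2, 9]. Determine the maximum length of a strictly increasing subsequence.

5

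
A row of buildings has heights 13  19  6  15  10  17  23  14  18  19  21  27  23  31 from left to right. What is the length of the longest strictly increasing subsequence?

8

Let dp[i] be the length of the longest such subsequence ending at index i:
i:      1  2  3  4  5  6  7  8  9 10 11 12 13 14
a[i]:  13 19  6 15 10 17 23 14 18 19 21 27 23 31
dp:     1  2  1  2  2  3  4  3  4  5  6  7  7  8
Maximum dp value is 8.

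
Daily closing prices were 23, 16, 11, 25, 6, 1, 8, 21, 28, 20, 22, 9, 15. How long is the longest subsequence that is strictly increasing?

4

Track the smallest tail for each achievable length (strict):
23 → extends → [23]
16 → replaces 23 → [16]
11 → replaces 16 → [11]
25 → extends → [11, 25]
6 → replaces 11 → [6, 25]
1 → replaces 6 → [1, 25]
8 → replaces 25 → [1, 8]
21 → extends → [1, 8, 21]
28 → extends → [1, 8, 21, 28]
20 → replaces 21 → [1, 8, 20, 28]
22 → replaces 28 → [1, 8, 20, 22]
9 → replaces 20 → [1, 8, 9, 22]
15 → replaces 22 → [1, 8, 9, 15]
Four tails, so the longest strictly increasing subsequence has length 4 (e.g. 6, 8, 21, 28).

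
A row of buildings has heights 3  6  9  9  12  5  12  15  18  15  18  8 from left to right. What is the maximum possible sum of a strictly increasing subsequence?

63

Let S[i] be the best sum of a strictly increasing subsequence ending at i:
i:      1  2  3  4  5  6  7  8  9 10 11 12
a[i]:   3  6  9  9 12  5 12 15 18 15 18  8
S:      3  9 18 18 30  8 30 45 63 45 63 17
Maximum is 63 (e.g. 3 + 6 + 9 + 12 + 15 + 18).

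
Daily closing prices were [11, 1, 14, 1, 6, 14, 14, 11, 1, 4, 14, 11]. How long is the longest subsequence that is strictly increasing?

4

Track the smallest tail for each achievable length (strict):
11 → extends → [11]
1 → replaces 11 → [1]
14 → extends → [1, 14]
1 → already a tail → [1, 14]
6 → replaces 14 → [1, 6]
14 → extends → [1, 6, 14]
14 → already a tail → [1, 6, 14]
11 → replaces 14 → [1, 6, 11]
1 → already a tail → [1, 6, 11]
4 → replaces 6 → [1, 4, 11]
14 → extends → [1, 4, 11, 14]
11 → already a tail → [1, 4, 11, 14]
Four tails, so the longest strictly increasing subsequence has length 4 (e.g. 1, 6, 11, 14).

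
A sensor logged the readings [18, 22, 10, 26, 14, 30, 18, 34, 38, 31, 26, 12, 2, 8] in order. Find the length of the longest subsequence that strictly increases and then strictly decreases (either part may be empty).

10

inc[i] = longest strictly increasing subsequence ending at i; dec[i] = longest strictly decreasing subsequence starting at i:
i:      1  2  3  4  5  6  7  8  9 10 11 12 13 14
a[i]:  18 22 10 26 14 30 18 34 38 31 26 12  2  8
inc:    1  2  1  3  2  4  3  5  6  5  4  2  1  2
dec:    4  4  2  4  3  4  3  5  5  4  3  2  1  1
Best peak at i=9 (value 38): inc=6, dec=5, length 6+5−1 = 10.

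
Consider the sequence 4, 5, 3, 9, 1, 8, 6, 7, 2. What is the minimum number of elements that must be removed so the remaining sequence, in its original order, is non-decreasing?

Fewest deletions = n − (longest non-decreasing subsequence).
i:     1 2 3 4 5 6 7 8 9
a[i]:  4 5 3 9 1 8 6 7 2
dp:    1 2 1 3 1 3 3 4 2
max dp = 4, so deletions = 9 − 4 = 5.

5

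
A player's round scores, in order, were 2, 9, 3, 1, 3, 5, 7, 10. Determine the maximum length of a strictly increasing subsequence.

Track the smallest tail for each achievable length (strict):
2 → extends → [2]
9 → extends → [2, 9]
3 → replaces 9 → [2, 3]
1 → replaces 2 → [1, 3]
3 → already a tail → [1, 3]
5 → extends → [1, 3, 5]
7 → extends → [1, 3, 5, 7]
10 → extends → [1, 3, 5, 7, 10]
Five tails, so the longest strictly increasing subsequence has length 5 (e.g. 2, 3, 5, 7, 10).

5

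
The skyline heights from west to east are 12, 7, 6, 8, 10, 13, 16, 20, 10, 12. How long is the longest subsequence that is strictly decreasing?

Negate each value so 'decreasing' becomes 'increasing', then run patience tails on the negated sequence:
-12 → extends → [-12]
-7 → extends → [-12, -7]
-6 → extends → [-12, -7, -6]
-8 → replaces -7 → [-12, -8, -6]
-10 → replaces -8 → [-12, -10, -6]
-13 → replaces -12 → [-13, -10, -6]
-16 → replaces -13 → [-16, -10, -6]
-20 → replaces -16 → [-20, -10, -6]
-10 → already a tail → [-20, -10, -6]
-12 → replaces -10 → [-20, -12, -6]
Three tails, so the longest strictly decreasing subsequence of the original has length 3.

3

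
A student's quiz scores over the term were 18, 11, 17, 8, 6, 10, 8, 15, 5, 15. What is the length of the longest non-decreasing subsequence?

Track the smallest tail for each achievable length (allowing ties):
18 → extends → [18]
11 → replaces 18 → [11]
17 → extends → [11, 17]
8 → replaces 11 → [8, 17]
6 → replaces 8 → [6, 17]
10 → replaces 17 → [6, 10]
8 → replaces 10 → [6, 8]
15 → extends → [6, 8, 15]
5 → replaces 6 → [5, 8, 15]
15 → extends → [5, 8, 15, 15]
Four tails, so the longest non-decreasing subsequence has length 4 (e.g. 8, 10, 15, 15).

4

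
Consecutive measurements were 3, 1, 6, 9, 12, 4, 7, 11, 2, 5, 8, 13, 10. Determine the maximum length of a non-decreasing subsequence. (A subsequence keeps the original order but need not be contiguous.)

Let dp[i] be the length of the longest such subsequence ending at index i:
i:      1  2  3  4  5  6  7  8  9 10 11 12 13
a[i]:   3  1  6  9 12  4  7 11  2  5  8 13 10
dp:     1  1  2  3  4  2  3  4  2  3  4  5  5
Maximum dp value is 5.

5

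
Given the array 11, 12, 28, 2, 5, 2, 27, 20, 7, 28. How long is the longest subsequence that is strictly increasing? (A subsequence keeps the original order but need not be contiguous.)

4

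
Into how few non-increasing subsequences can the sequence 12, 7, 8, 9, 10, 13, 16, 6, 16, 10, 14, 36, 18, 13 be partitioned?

7

Place each on the leftmost legal pile:
12 → new pile 1 (tops now [12])
7 → pile 1 (tops now [7])
8 → new pile 2 (tops now [7, 8])
9 → new pile 3 (tops now [7, 8, 9])
10 → new pile 4 (tops now [7, 8, 9, 10])
13 → new pile 5 (tops now [7, 8, 9, 10, 13])
16 → new pile 6 (tops now [7, 8, 9, 10, 13, 16])
6 → pile 1 (tops now [6, 8, 9, 10, 13, 16])
16 → pile 6 (tops now [6, 8, 9, 10, 13, 16])
10 → pile 4 (tops now [6, 8, 9, 10, 13, 16])
14 → pile 6 (tops now [6, 8, 9, 10, 13, 14])
36 → new pile 7 (tops now [6, 8, 9, 10, 13, 14, 36])
18 → pile 7 (tops now [6, 8, 9, 10, 13, 14, 18])
13 → pile 5 (tops now [6, 8, 9, 10, 13, 14, 18])
Seven piles.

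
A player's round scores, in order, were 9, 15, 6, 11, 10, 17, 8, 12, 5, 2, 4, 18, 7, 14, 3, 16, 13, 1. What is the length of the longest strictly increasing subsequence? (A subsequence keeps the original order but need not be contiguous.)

Track the smallest tail for each achievable length (strict):
9 → extends → [9]
15 → extends → [9, 15]
6 → replaces 9 → [6, 15]
11 → replaces 15 → [6, 11]
10 → replaces 11 → [6, 10]
17 → extends → [6, 10, 17]
8 → replaces 10 → [6, 8, 17]
12 → replaces 17 → [6, 8, 12]
5 → replaces 6 → [5, 8, 12]
2 → replaces 5 → [2, 8, 12]
4 → replaces 8 → [2, 4, 12]
18 → extends → [2, 4, 12, 18]
7 → replaces 12 → [2, 4, 7, 18]
14 → replaces 18 → [2, 4, 7, 14]
3 → replaces 4 → [2, 3, 7, 14]
16 → extends → [2, 3, 7, 14, 16]
13 → replaces 14 → [2, 3, 7, 13, 16]
1 → replaces 2 → [1, 3, 7, 13, 16]
Five tails, so the longest strictly increasing subsequence has length 5 (e.g. 9, 11, 12, 14, 16).

5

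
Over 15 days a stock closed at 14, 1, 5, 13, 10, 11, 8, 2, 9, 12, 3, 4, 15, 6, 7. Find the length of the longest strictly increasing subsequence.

6

Track the smallest tail for each achievable length (strict):
14 → extends → [14]
1 → replaces 14 → [1]
5 → extends → [1, 5]
13 → extends → [1, 5, 13]
10 → replaces 13 → [1, 5, 10]
11 → extends → [1, 5, 10, 11]
8 → replaces 10 → [1, 5, 8, 11]
2 → replaces 5 → [1, 2, 8, 11]
9 → replaces 11 → [1, 2, 8, 9]
12 → extends → [1, 2, 8, 9, 12]
3 → replaces 8 → [1, 2, 3, 9, 12]
4 → replaces 9 → [1, 2, 3, 4, 12]
15 → extends → [1, 2, 3, 4, 12, 15]
6 → replaces 12 → [1, 2, 3, 4, 6, 15]
7 → replaces 15 → [1, 2, 3, 4, 6, 7]
Six tails, so the longest strictly increasing subsequence has length 6 (e.g. 1, 5, 10, 11, 12, 15).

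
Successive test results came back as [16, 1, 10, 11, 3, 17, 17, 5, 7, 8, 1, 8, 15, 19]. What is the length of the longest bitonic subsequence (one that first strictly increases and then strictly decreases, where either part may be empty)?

inc[i] = longest strictly increasing subsequence ending at i; dec[i] = longest strictly decreasing subsequence starting at i:
i:      1  2  3  4  5  6  7  8  9 10 11 12 13 14
a[i]:  16  1 10 11  3 17 17  5  7  8  1  8 15 19
inc:    1  1  2  3  2  4  4  3  4  5  1  5  6  7
dec:    4  1  3  3  2  3  3  2  2  2  1  1  1  1
Best peak at i=14 (value 19): inc=7, dec=1, length 7+1−1 = 7.

7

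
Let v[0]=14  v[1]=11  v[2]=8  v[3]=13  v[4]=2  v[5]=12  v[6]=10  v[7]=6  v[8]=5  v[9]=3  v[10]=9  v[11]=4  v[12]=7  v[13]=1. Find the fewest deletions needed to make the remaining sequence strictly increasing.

Fewest deletions = n − (longest strictly increasing subsequence).
Patience tails:
14 → extends → [14]
11 → replaces 14 → [11]
8 → replaces 11 → [8]
13 → extends → [8, 13]
2 → replaces 8 → [2, 13]
12 → replaces 13 → [2, 12]
10 → replaces 12 → [2, 10]
6 → replaces 10 → [2, 6]
5 → replaces 6 → [2, 5]
3 → replaces 5 → [2, 3]
9 → extends → [2, 3, 9]
4 → replaces 9 → [2, 3, 4]
7 → extends → [2, 3, 4, 7]
1 → replaces 2 → [1, 3, 4, 7]
Longest strictly increasing subsequence has length 4, so deletions = 14 − 4 = 10.

10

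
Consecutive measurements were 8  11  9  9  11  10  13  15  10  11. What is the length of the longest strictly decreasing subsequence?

2

Negate each value so 'decreasing' becomes 'increasing', then run patience tails on the negated sequence:
-8 → extends → [-8]
-11 → replaces -8 → [-11]
-9 → extends → [-11, -9]
-9 → already a tail → [-11, -9]
-11 → already a tail → [-11, -9]
-10 → replaces -9 → [-11, -10]
-13 → replaces -11 → [-13, -10]
-15 → replaces -13 → [-15, -10]
-10 → already a tail → [-15, -10]
-11 → replaces -10 → [-15, -11]
Two tails, so the longest strictly decreasing subsequence of the original has length 2.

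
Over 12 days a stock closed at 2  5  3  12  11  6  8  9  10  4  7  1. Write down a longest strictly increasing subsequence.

2, 5, 6, 8, 9, 10

Patience tails give the LIS length; then backtrack through the dp parents:
2 → extends → [2]
5 → extends → [2, 5]
3 → replaces 5 → [2, 3]
12 → extends → [2, 3, 12]
11 → replaces 12 → [2, 3, 11]
6 → replaces 11 → [2, 3, 6]
8 → extends → [2, 3, 6, 8]
9 → extends → [2, 3, 6, 8, 9]
10 → extends → [2, 3, 6, 8, 9, 10]
4 → replaces 6 → [2, 3, 4, 8, 9, 10]
7 → replaces 8 → [2, 3, 4, 7, 9, 10]
1 → replaces 2 → [1, 3, 4, 7, 9, 10]
Length 6; one witness is 2, 5, 6, 8, 9, 10.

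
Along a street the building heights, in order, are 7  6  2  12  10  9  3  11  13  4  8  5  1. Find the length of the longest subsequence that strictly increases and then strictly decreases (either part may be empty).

inc[i] = longest strictly increasing subsequence ending at i; dec[i] = longest strictly decreasing subsequence starting at i:
i:      1  2  3  4  5  6  7  8  9 10 11 12 13
a[i]:   7  6  2 12 10  9  3 11 13  4  8  5  1
inc:    1  1  1  2  2  2  2  3  4  3  4  4  1
dec:    4  3  2  6  5  4  2  4  4  2  3  2  1
Best peak at i=4 (value 12): inc=2, dec=6, length 2+6−1 = 7.

7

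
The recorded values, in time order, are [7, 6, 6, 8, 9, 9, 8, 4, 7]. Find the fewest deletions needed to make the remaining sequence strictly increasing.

6

Fewest deletions = n − (longest strictly increasing subsequence).
i:     1 2 3 4 5 6 7 8 9
a[i]:  7 6 6 8 9 9 8 4 7
dp:    1 1 1 2 3 3 2 1 2
max dp = 3, so deletions = 9 − 3 = 6.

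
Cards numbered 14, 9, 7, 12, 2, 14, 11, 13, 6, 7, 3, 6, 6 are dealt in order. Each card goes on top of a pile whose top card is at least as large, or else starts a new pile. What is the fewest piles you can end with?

Place each on the leftmost legal pile:
14 → new pile 1 (tops now [14])
9 → pile 1 (tops now [9])
7 → pile 1 (tops now [7])
12 → new pile 2 (tops now [7, 12])
2 → pile 1 (tops now [2, 12])
14 → new pile 3 (tops now [2, 12, 14])
11 → pile 2 (tops now [2, 11, 14])
13 → pile 3 (tops now [2, 11, 13])
6 → pile 2 (tops now [2, 6, 13])
7 → pile 3 (tops now [2, 6, 7])
3 → pile 2 (tops now [2, 3, 7])
6 → pile 3 (tops now [2, 3, 6])
6 → pile 3 (tops now [2, 3, 6])
Three piles.

3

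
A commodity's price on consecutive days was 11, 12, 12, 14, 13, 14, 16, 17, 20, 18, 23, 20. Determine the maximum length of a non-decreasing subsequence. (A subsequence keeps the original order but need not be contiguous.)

9

Let dp[i] be the length of the longest such subsequence ending at index i:
i:      1  2  3  4  5  6  7  8  9 10 11 12
a[i]:  11 12 12 14 13 14 16 17 20 18 23 20
dp:     1  2  3  4  4  5  6  7  8  8  9  9
Maximum dp value is 9.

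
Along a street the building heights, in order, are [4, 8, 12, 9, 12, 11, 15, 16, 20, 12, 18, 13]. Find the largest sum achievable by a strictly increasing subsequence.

84

Let S[i] be the best sum of a strictly increasing subsequence ending at i:
i:      1  2  3  4  5  6  7  8  9 10 11 12
a[i]:   4  8 12  9 12 11 15 16 20 12 18 13
S:      4 12 24 21 33 32 48 64 84 44 82 57
Maximum is 84 (e.g. 4 + 8 + 9 + 12 + 15 + 16 + 20).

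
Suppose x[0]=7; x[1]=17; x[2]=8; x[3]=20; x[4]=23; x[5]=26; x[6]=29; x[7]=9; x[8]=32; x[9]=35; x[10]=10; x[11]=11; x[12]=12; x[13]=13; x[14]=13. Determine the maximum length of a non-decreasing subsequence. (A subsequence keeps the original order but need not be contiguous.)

8

Track the smallest tail for each achievable length (allowing ties):
7 → extends → [7]
17 → extends → [7, 17]
8 → replaces 17 → [7, 8]
20 → extends → [7, 8, 20]
23 → extends → [7, 8, 20, 23]
26 → extends → [7, 8, 20, 23, 26]
29 → extends → [7, 8, 20, 23, 26, 29]
9 → replaces 20 → [7, 8, 9, 23, 26, 29]
32 → extends → [7, 8, 9, 23, 26, 29, 32]
35 → extends → [7, 8, 9, 23, 26, 29, 32, 35]
10 → replaces 23 → [7, 8, 9, 10, 26, 29, 32, 35]
11 → replaces 26 → [7, 8, 9, 10, 11, 29, 32, 35]
12 → replaces 29 → [7, 8, 9, 10, 11, 12, 32, 35]
13 → replaces 32 → [7, 8, 9, 10, 11, 12, 13, 35]
13 → replaces 35 → [7, 8, 9, 10, 11, 12, 13, 13]
Eight tails, so the longest non-decreasing subsequence has length 8 (e.g. 7, 17, 20, 23, 26, 29, 32, 35).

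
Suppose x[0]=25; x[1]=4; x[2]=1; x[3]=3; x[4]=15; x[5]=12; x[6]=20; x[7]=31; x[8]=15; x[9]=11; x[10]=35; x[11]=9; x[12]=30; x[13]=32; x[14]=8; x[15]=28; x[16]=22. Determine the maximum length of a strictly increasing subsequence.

Track the smallest tail for each achievable length (strict):
25 → extends → [25]
4 → replaces 25 → [4]
1 → replaces 4 → [1]
3 → extends → [1, 3]
15 → extends → [1, 3, 15]
12 → replaces 15 → [1, 3, 12]
20 → extends → [1, 3, 12, 20]
31 → extends → [1, 3, 12, 20, 31]
15 → replaces 20 → [1, 3, 12, 15, 31]
11 → replaces 12 → [1, 3, 11, 15, 31]
35 → extends → [1, 3, 11, 15, 31, 35]
9 → replaces 11 → [1, 3, 9, 15, 31, 35]
30 → replaces 31 → [1, 3, 9, 15, 30, 35]
32 → replaces 35 → [1, 3, 9, 15, 30, 32]
8 → replaces 9 → [1, 3, 8, 15, 30, 32]
28 → replaces 30 → [1, 3, 8, 15, 28, 32]
22 → replaces 28 → [1, 3, 8, 15, 22, 32]
Six tails, so the longest strictly increasing subsequence has length 6 (e.g. 1, 3, 15, 20, 31, 35).

6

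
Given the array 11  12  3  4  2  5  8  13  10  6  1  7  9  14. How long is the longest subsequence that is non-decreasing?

7

Track the smallest tail for each achievable length (allowing ties):
11 → extends → [11]
12 → extends → [11, 12]
3 → replaces 11 → [3, 12]
4 → replaces 12 → [3, 4]
2 → replaces 3 → [2, 4]
5 → extends → [2, 4, 5]
8 → extends → [2, 4, 5, 8]
13 → extends → [2, 4, 5, 8, 13]
10 → replaces 13 → [2, 4, 5, 8, 10]
6 → replaces 8 → [2, 4, 5, 6, 10]
1 → replaces 2 → [1, 4, 5, 6, 10]
7 → replaces 10 → [1, 4, 5, 6, 7]
9 → extends → [1, 4, 5, 6, 7, 9]
14 → extends → [1, 4, 5, 6, 7, 9, 14]
Seven tails, so the longest non-decreasing subsequence has length 7 (e.g. 3, 4, 5, 6, 7, 9, 14).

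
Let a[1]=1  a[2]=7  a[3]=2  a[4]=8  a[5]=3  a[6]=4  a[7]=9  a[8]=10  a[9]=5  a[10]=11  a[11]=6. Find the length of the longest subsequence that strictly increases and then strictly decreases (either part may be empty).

inc[i] = longest strictly increasing subsequence ending at i; dec[i] = longest strictly decreasing subsequence starting at i:
i:      1  2  3  4  5  6  7  8  9 10 11
a[i]:   1  7  2  8  3  4  9 10  5 11  6
inc:    1  2  2  3  3  4  5  6  5  7  6
dec:    1  2  1  2  1  1  2  2  1  2  1
Best peak at i=10 (value 11): inc=7, dec=2, length 7+2−1 = 8.

8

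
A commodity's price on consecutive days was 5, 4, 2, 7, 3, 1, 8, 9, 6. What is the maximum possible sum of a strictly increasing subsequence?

29

Let S[i] be the best sum of a strictly increasing subsequence ending at i:
i:      1  2  3  4  5  6  7  8  9
a[i]:   5  4  2  7  3  1  8  9  6
S:      5  4  2 12  5  1 20 29 11
Maximum is 29 (e.g. 5 + 7 + 8 + 9).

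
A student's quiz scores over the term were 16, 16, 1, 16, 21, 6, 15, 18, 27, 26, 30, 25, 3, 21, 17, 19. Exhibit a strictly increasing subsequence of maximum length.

1, 6, 15, 18, 27, 30

Patience tails give the LIS length; then backtrack through the dp parents:
16 → extends → [16]
16 → already a tail → [16]
1 → replaces 16 → [1]
16 → extends → [1, 16]
21 → extends → [1, 16, 21]
6 → replaces 16 → [1, 6, 21]
15 → replaces 21 → [1, 6, 15]
18 → extends → [1, 6, 15, 18]
27 → extends → [1, 6, 15, 18, 27]
26 → replaces 27 → [1, 6, 15, 18, 26]
30 → extends → [1, 6, 15, 18, 26, 30]
25 → replaces 26 → [1, 6, 15, 18, 25, 30]
3 → replaces 6 → [1, 3, 15, 18, 25, 30]
21 → replaces 25 → [1, 3, 15, 18, 21, 30]
17 → replaces 18 → [1, 3, 15, 17, 21, 30]
19 → replaces 21 → [1, 3, 15, 17, 19, 30]
Length 6; one witness is 1, 6, 15, 18, 27, 30.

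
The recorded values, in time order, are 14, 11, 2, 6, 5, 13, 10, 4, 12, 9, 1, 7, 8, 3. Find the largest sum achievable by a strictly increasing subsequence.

30

Let S[i] be the best sum of a strictly increasing subsequence ending at i:
i:      1  2  3  4  5  6  7  8  9 10 11 12 13 14
a[i]:  14 11  2  6  5 13 10  4 12  9  1  7  8  3
S:     14 11  2  8  7 24 18  6 30 17  1 15 23  5
Maximum is 30 (e.g. 2 + 6 + 10 + 12).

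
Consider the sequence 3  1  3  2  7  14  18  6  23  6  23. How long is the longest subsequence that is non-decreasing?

7

Track the smallest tail for each achievable length (allowing ties):
3 → extends → [3]
1 → replaces 3 → [1]
3 → extends → [1, 3]
2 → replaces 3 → [1, 2]
7 → extends → [1, 2, 7]
14 → extends → [1, 2, 7, 14]
18 → extends → [1, 2, 7, 14, 18]
6 → replaces 7 → [1, 2, 6, 14, 18]
23 → extends → [1, 2, 6, 14, 18, 23]
6 → replaces 14 → [1, 2, 6, 6, 18, 23]
23 → extends → [1, 2, 6, 6, 18, 23, 23]
Seven tails, so the longest non-decreasing subsequence has length 7 (e.g. 3, 3, 7, 14, 18, 23, 23).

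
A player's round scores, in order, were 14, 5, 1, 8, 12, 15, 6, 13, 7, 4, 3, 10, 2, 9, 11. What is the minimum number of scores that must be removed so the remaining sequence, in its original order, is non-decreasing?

10

Fewest deletions = n − (longest non-decreasing subsequence).
Patience tails:
14 → extends → [14]
5 → replaces 14 → [5]
1 → replaces 5 → [1]
8 → extends → [1, 8]
12 → extends → [1, 8, 12]
15 → extends → [1, 8, 12, 15]
6 → replaces 8 → [1, 6, 12, 15]
13 → replaces 15 → [1, 6, 12, 13]
7 → replaces 12 → [1, 6, 7, 13]
4 → replaces 6 → [1, 4, 7, 13]
3 → replaces 4 → [1, 3, 7, 13]
10 → replaces 13 → [1, 3, 7, 10]
2 → replaces 3 → [1, 2, 7, 10]
9 → replaces 10 → [1, 2, 7, 9]
11 → extends → [1, 2, 7, 9, 11]
Longest non-decreasing subsequence has length 5, so deletions = 15 − 5 = 10.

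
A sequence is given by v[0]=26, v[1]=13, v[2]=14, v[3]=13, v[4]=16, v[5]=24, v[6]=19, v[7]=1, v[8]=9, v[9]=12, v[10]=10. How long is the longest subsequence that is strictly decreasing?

5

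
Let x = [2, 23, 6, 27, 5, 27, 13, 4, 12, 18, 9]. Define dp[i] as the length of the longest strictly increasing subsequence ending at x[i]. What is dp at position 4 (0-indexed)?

2

dp[i] = 1 + max{dp[j] : j<i, x[j]<x[i]} (or 1 if no such j):
i:      0  1  2  3  4  5  6  7  8  9 10
x[i]:   2 23  6 27  5 27 13  4 12 18  9
dp:     1  2  2  3  2  3  3  2  3  4  3
At index 4 the value is 2.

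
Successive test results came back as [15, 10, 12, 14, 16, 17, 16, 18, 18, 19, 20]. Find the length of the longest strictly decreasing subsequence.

Let dp[i] be the longest strictly decreasing subsequence ending at i:
i:      1  2  3  4  5  6  7  8  9 10 11
a[i]:  15 10 12 14 16 17 16 18 18 19 20
dp:     1  2  2  2  1  1  2  1  1  1  1
Maximum is 2.

2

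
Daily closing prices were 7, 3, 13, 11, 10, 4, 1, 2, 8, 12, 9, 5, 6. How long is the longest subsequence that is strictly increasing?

4

Let dp[i] be the length of the longest such subsequence ending at index i:
i:      1  2  3  4  5  6  7  8  9 10 11 12 13
a[i]:   7  3 13 11 10  4  1  2  8 12  9  5  6
dp:     1  1  2  2  2  2  1  2  3  4  4  3  4
Maximum dp value is 4.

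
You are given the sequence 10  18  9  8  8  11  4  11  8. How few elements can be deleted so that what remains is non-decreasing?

5

Fewest deletions = n − (longest non-decreasing subsequence).
Patience tails:
10 → extends → [10]
18 → extends → [10, 18]
9 → replaces 10 → [9, 18]
8 → replaces 9 → [8, 18]
8 → replaces 18 → [8, 8]
11 → extends → [8, 8, 11]
4 → replaces 8 → [4, 8, 11]
11 → extends → [4, 8, 11, 11]
8 → replaces 11 → [4, 8, 8, 11]
Longest non-decreasing subsequence has length 4, so deletions = 9 − 4 = 5.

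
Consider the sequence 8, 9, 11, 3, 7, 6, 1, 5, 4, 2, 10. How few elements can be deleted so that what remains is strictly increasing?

Fewest deletions = n − (longest strictly increasing subsequence).
Patience tails:
8 → extends → [8]
9 → extends → [8, 9]
11 → extends → [8, 9, 11]
3 → replaces 8 → [3, 9, 11]
7 → replaces 9 → [3, 7, 11]
6 → replaces 7 → [3, 6, 11]
1 → replaces 3 → [1, 6, 11]
5 → replaces 6 → [1, 5, 11]
4 → replaces 5 → [1, 4, 11]
2 → replaces 4 → [1, 2, 11]
10 → replaces 11 → [1, 2, 10]
Longest strictly increasing subsequence has length 3, so deletions = 11 − 3 = 8.

8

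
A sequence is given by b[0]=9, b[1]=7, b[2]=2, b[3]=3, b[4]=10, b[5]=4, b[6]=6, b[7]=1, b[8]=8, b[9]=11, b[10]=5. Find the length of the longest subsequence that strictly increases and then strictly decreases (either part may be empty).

inc[i] = longest strictly increasing subsequence ending at i; dec[i] = longest strictly decreasing subsequence starting at i:
i:      0  1  2  3  4  5  6  7  8  9 10
b[i]:   9  7  2  3 10  4  6  1  8 11  5
inc:    1  1  1  2  3  3  4  1  5  6  4
dec:    4  3  2  2  3  2  2  1  2  2  1
Best peak at i=9 (value 11): inc=6, dec=2, length 6+2−1 = 7.

7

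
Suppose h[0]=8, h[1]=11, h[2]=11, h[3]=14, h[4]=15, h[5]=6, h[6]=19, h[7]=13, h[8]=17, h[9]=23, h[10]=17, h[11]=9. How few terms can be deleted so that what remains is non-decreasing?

5

Fewest deletions = n − (longest non-decreasing subsequence).
Patience tails:
8 → extends → [8]
11 → extends → [8, 11]
11 → extends → [8, 11, 11]
14 → extends → [8, 11, 11, 14]
15 → extends → [8, 11, 11, 14, 15]
6 → replaces 8 → [6, 11, 11, 14, 15]
19 → extends → [6, 11, 11, 14, 15, 19]
13 → replaces 14 → [6, 11, 11, 13, 15, 19]
17 → replaces 19 → [6, 11, 11, 13, 15, 17]
23 → extends → [6, 11, 11, 13, 15, 17, 23]
17 → replaces 23 → [6, 11, 11, 13, 15, 17, 17]
9 → replaces 11 → [6, 9, 11, 13, 15, 17, 17]
Longest non-decreasing subsequence has length 7, so deletions = 12 − 7 = 5.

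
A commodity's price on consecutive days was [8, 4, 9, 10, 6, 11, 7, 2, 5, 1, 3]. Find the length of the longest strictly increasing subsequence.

4

Track the smallest tail for each achievable length (strict):
8 → extends → [8]
4 → replaces 8 → [4]
9 → extends → [4, 9]
10 → extends → [4, 9, 10]
6 → replaces 9 → [4, 6, 10]
11 → extends → [4, 6, 10, 11]
7 → replaces 10 → [4, 6, 7, 11]
2 → replaces 4 → [2, 6, 7, 11]
5 → replaces 6 → [2, 5, 7, 11]
1 → replaces 2 → [1, 5, 7, 11]
3 → replaces 5 → [1, 3, 7, 11]
Four tails, so the longest strictly increasing subsequence has length 4 (e.g. 8, 9, 10, 11).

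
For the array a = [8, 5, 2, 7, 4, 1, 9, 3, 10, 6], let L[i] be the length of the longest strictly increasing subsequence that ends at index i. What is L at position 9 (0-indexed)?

dp[i] = 1 + max{dp[j] : j<i, a[j]<a[i]} (or 1 if no such j):
i:      0  1  2  3  4  5  6  7  8  9
a[i]:   8  5  2  7  4  1  9  3 10  6
dp:     1  1  1  2  2  1  3  2  4  3
At index 9 the value is 3.

3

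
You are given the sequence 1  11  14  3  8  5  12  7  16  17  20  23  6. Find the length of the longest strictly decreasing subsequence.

4

Let dp[i] be the longest strictly decreasing subsequence ending at i:
i:      1  2  3  4  5  6  7  8  9 10 11 12 13
a[i]:   1 11 14  3  8  5 12  7 16 17 20 23  6
dp:     1  1  1  2  2  3  2  3  1  1  1  1  4
Maximum is 4.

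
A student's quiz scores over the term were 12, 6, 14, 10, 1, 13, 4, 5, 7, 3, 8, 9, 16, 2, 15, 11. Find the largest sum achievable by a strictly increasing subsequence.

Let S[i] be the best sum of a strictly increasing subsequence ending at i:
i:      1  2  3  4  5  6  7  8  9 10 11 12 13 14 15 16
a[i]:  12  6 14 10  1 13  4  5  7  3  8  9 16  2 15 11
S:     12  6 26 16  1 29  5 10 17  4 25 34 50  3 49 45
Maximum is 50 (e.g. 1 + 4 + 5 + 7 + 8 + 9 + 16).

50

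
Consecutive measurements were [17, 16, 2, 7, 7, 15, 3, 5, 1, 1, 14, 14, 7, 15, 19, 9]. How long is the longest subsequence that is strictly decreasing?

5

Negate each value so 'decreasing' becomes 'increasing', then run patience tails on the negated sequence:
-17 → extends → [-17]
-16 → extends → [-17, -16]
-2 → extends → [-17, -16, -2]
-7 → replaces -2 → [-17, -16, -7]
-7 → already a tail → [-17, -16, -7]
-15 → replaces -7 → [-17, -16, -15]
-3 → extends → [-17, -16, -15, -3]
-5 → replaces -3 → [-17, -16, -15, -5]
-1 → extends → [-17, -16, -15, -5, -1]
-1 → already a tail → [-17, -16, -15, -5, -1]
-14 → replaces -5 → [-17, -16, -15, -14, -1]
-14 → already a tail → [-17, -16, -15, -14, -1]
-7 → replaces -1 → [-17, -16, -15, -14, -7]
-15 → already a tail → [-17, -16, -15, -14, -7]
-19 → replaces -17 → [-19, -16, -15, -14, -7]
-9 → replaces -7 → [-19, -16, -15, -14, -9]
Five tails, so the longest strictly decreasing subsequence of the original has length 5.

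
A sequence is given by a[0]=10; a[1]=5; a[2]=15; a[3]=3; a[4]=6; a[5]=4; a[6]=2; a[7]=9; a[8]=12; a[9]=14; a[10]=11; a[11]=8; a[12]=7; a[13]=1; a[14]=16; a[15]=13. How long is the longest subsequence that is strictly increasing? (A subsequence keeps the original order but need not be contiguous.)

Track the smallest tail for each achievable length (strict):
10 → extends → [10]
5 → replaces 10 → [5]
15 → extends → [5, 15]
3 → replaces 5 → [3, 15]
6 → replaces 15 → [3, 6]
4 → replaces 6 → [3, 4]
2 → replaces 3 → [2, 4]
9 → extends → [2, 4, 9]
12 → extends → [2, 4, 9, 12]
14 → extends → [2, 4, 9, 12, 14]
11 → replaces 12 → [2, 4, 9, 11, 14]
8 → replaces 9 → [2, 4, 8, 11, 14]
7 → replaces 8 → [2, 4, 7, 11, 14]
1 → replaces 2 → [1, 4, 7, 11, 14]
16 → extends → [1, 4, 7, 11, 14, 16]
13 → replaces 14 → [1, 4, 7, 11, 13, 16]
Six tails, so the longest strictly increasing subsequence has length 6 (e.g. 5, 6, 9, 12, 14, 16).

6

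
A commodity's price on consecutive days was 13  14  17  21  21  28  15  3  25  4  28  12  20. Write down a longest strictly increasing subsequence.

13, 14, 17, 21, 25, 28

Patience tails give the LIS length; then backtrack through the dp parents:
13 → extends → [13]
14 → extends → [13, 14]
17 → extends → [13, 14, 17]
21 → extends → [13, 14, 17, 21]
21 → already a tail → [13, 14, 17, 21]
28 → extends → [13, 14, 17, 21, 28]
15 → replaces 17 → [13, 14, 15, 21, 28]
3 → replaces 13 → [3, 14, 15, 21, 28]
25 → replaces 28 → [3, 14, 15, 21, 25]
4 → replaces 14 → [3, 4, 15, 21, 25]
28 → extends → [3, 4, 15, 21, 25, 28]
12 → replaces 15 → [3, 4, 12, 21, 25, 28]
20 → replaces 21 → [3, 4, 12, 20, 25, 28]
Length 6; one witness is 13, 14, 17, 21, 25, 28.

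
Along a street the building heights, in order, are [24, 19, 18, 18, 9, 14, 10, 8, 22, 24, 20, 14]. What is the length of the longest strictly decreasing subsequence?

6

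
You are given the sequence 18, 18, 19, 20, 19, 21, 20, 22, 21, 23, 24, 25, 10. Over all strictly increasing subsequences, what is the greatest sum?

Let S[i] be the best sum of a strictly increasing subsequence ending at i:
i:       1   2   3   4   5   6   7   8   9  10  11  12  13
a[i]:   18  18  19  20  19  21  20  22  21  23  24  25  10
S:      18  18  37  57  37  78  57 100  78 123 147 172  10
Maximum is 172 (e.g. 18 + 19 + 20 + 21 + 22 + 23 + 24 + 25).

172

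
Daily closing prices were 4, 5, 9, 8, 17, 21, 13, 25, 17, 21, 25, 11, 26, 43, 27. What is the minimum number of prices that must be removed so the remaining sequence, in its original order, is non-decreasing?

Fewest deletions = n − (longest non-decreasing subsequence).
Patience tails:
4 → extends → [4]
5 → extends → [4, 5]
9 → extends → [4, 5, 9]
8 → replaces 9 → [4, 5, 8]
17 → extends → [4, 5, 8, 17]
21 → extends → [4, 5, 8, 17, 21]
13 → replaces 17 → [4, 5, 8, 13, 21]
25 → extends → [4, 5, 8, 13, 21, 25]
17 → replaces 21 → [4, 5, 8, 13, 17, 25]
21 → replaces 25 → [4, 5, 8, 13, 17, 21]
25 → extends → [4, 5, 8, 13, 17, 21, 25]
11 → replaces 13 → [4, 5, 8, 11, 17, 21, 25]
26 → extends → [4, 5, 8, 11, 17, 21, 25, 26]
43 → extends → [4, 5, 8, 11, 17, 21, 25, 26, 43]
27 → replaces 43 → [4, 5, 8, 11, 17, 21, 25, 26, 27]
Longest non-decreasing subsequence has length 9, so deletions = 15 − 9 = 6.

6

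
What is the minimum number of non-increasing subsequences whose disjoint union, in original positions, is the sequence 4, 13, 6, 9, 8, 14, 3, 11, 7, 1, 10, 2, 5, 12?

Place each on the leftmost legal pile:
4 → new pile 1 (tops now [4])
13 → new pile 2 (tops now [4, 13])
6 → pile 2 (tops now [4, 6])
9 → new pile 3 (tops now [4, 6, 9])
8 → pile 3 (tops now [4, 6, 8])
14 → new pile 4 (tops now [4, 6, 8, 14])
3 → pile 1 (tops now [3, 6, 8, 14])
11 → pile 4 (tops now [3, 6, 8, 11])
7 → pile 3 (tops now [3, 6, 7, 11])
1 → pile 1 (tops now [1, 6, 7, 11])
10 → pile 4 (tops now [1, 6, 7, 10])
2 → pile 2 (tops now [1, 2, 7, 10])
5 → pile 3 (tops now [1, 2, 5, 10])
12 → new pile 5 (tops now [1, 2, 5, 10, 12])
Five piles.

5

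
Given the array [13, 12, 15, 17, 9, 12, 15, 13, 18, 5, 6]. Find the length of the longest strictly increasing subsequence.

Track the smallest tail for each achievable length (strict):
13 → extends → [13]
12 → replaces 13 → [12]
15 → extends → [12, 15]
17 → extends → [12, 15, 17]
9 → replaces 12 → [9, 15, 17]
12 → replaces 15 → [9, 12, 17]
15 → replaces 17 → [9, 12, 15]
13 → replaces 15 → [9, 12, 13]
18 → extends → [9, 12, 13, 18]
5 → replaces 9 → [5, 12, 13, 18]
6 → replaces 12 → [5, 6, 13, 18]
Four tails, so the longest strictly increasing subsequence has length 4 (e.g. 13, 15, 17, 18).

4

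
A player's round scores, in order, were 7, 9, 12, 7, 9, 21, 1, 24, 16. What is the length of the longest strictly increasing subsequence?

Track the smallest tail for each achievable length (strict):
7 → extends → [7]
9 → extends → [7, 9]
12 → extends → [7, 9, 12]
7 → already a tail → [7, 9, 12]
9 → already a tail → [7, 9, 12]
21 → extends → [7, 9, 12, 21]
1 → replaces 7 → [1, 9, 12, 21]
24 → extends → [1, 9, 12, 21, 24]
16 → replaces 21 → [1, 9, 12, 16, 24]
Five tails, so the longest strictly increasing subsequence has length 5 (e.g. 7, 9, 12, 21, 24).

5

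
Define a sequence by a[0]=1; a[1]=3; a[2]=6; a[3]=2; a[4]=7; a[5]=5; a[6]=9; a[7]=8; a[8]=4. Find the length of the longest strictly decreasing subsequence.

Let dp[i] be the longest strictly decreasing subsequence ending at i:
i:     0 1 2 3 4 5 6 7 8
a[i]:  1 3 6 2 7 5 9 8 4
dp:    1 1 1 2 1 2 1 2 3
Maximum is 3.

3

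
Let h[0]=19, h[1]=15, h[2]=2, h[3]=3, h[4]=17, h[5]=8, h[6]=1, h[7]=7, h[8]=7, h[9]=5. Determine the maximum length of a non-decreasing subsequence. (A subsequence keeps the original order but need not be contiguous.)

4

Track the smallest tail for each achievable length (allowing ties):
19 → extends → [19]
15 → replaces 19 → [15]
2 → replaces 15 → [2]
3 → extends → [2, 3]
17 → extends → [2, 3, 17]
8 → replaces 17 → [2, 3, 8]
1 → replaces 2 → [1, 3, 8]
7 → replaces 8 → [1, 3, 7]
7 → extends → [1, 3, 7, 7]
5 → replaces 7 → [1, 3, 5, 7]
Four tails, so the longest non-decreasing subsequence has length 4 (e.g. 2, 3, 7, 7).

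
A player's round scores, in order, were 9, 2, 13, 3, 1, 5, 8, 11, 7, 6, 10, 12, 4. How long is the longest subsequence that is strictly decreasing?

Negate each value so 'decreasing' becomes 'increasing', then run patience tails on the negated sequence:
-9 → extends → [-9]
-2 → extends → [-9, -2]
-13 → replaces -9 → [-13, -2]
-3 → replaces -2 → [-13, -3]
-1 → extends → [-13, -3, -1]
-5 → replaces -3 → [-13, -5, -1]
-8 → replaces -5 → [-13, -8, -1]
-11 → replaces -8 → [-13, -11, -1]
-7 → replaces -1 → [-13, -11, -7]
-6 → extends → [-13, -11, -7, -6]
-10 → replaces -7 → [-13, -11, -10, -6]
-12 → replaces -11 → [-13, -12, -10, -6]
-4 → extends → [-13, -12, -10, -6, -4]
Five tails, so the longest strictly decreasing subsequence of the original has length 5.

5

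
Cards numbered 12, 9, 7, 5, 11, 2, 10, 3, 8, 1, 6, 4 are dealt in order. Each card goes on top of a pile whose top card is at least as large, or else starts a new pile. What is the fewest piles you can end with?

3

The minimum number of non-increasing subsequences covering a sequence equals the length of its longest strictly increasing subsequence.
LIS length is 3 (e.g. 2, 3, 8), so 3 piles are needed.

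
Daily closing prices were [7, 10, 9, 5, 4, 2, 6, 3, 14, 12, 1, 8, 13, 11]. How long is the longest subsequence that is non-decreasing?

4

Track the smallest tail for each achievable length (allowing ties):
7 → extends → [7]
10 → extends → [7, 10]
9 → replaces 10 → [7, 9]
5 → replaces 7 → [5, 9]
4 → replaces 5 → [4, 9]
2 → replaces 4 → [2, 9]
6 → replaces 9 → [2, 6]
3 → replaces 6 → [2, 3]
14 → extends → [2, 3, 14]
12 → replaces 14 → [2, 3, 12]
1 → replaces 2 → [1, 3, 12]
8 → replaces 12 → [1, 3, 8]
13 → extends → [1, 3, 8, 13]
11 → replaces 13 → [1, 3, 8, 11]
Four tails, so the longest non-decreasing subsequence has length 4 (e.g. 7, 10, 12, 13).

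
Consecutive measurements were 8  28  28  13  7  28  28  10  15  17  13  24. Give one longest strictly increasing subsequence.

8, 13, 15, 17, 24

Patience tails give the LIS length; then backtrack through the dp parents:
8 → extends → [8]
28 → extends → [8, 28]
28 → already a tail → [8, 28]
13 → replaces 28 → [8, 13]
7 → replaces 8 → [7, 13]
28 → extends → [7, 13, 28]
28 → already a tail → [7, 13, 28]
10 → replaces 13 → [7, 10, 28]
15 → replaces 28 → [7, 10, 15]
17 → extends → [7, 10, 15, 17]
13 → replaces 15 → [7, 10, 13, 17]
24 → extends → [7, 10, 13, 17, 24]
Length 5; one witness is 8, 13, 15, 17, 24.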